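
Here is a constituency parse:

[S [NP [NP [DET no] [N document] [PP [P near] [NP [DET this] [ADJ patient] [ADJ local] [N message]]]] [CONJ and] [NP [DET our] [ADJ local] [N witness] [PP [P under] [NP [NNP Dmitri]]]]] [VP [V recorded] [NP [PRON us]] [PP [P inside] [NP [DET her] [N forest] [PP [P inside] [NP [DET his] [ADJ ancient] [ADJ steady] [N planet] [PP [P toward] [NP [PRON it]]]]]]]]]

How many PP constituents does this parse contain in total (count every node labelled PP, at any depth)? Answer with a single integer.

5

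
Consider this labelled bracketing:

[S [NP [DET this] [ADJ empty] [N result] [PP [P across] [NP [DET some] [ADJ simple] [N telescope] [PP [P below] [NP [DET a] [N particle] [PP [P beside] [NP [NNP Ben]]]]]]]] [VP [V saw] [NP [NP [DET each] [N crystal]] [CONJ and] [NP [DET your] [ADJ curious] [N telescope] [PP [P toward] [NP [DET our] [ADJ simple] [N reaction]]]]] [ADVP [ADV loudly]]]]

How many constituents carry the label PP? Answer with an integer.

4

The PP constituents are: [PP across some simple telescope below a particle beside Ben]; [PP below a particle beside Ben]; [PP beside Ben]; [PP toward our simple reaction]. Total: 4.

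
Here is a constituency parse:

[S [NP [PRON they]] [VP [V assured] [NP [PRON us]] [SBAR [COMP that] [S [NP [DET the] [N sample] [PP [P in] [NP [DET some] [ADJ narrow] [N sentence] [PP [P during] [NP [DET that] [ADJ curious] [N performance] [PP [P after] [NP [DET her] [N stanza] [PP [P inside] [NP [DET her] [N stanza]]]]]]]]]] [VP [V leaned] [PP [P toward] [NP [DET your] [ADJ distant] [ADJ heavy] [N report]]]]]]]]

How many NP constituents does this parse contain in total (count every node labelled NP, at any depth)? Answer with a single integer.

8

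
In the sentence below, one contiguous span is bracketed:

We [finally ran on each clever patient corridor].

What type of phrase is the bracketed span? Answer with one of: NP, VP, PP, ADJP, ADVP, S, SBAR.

"ran" is the head of the bracketed span, so the span is a verb phrase: VP.

VP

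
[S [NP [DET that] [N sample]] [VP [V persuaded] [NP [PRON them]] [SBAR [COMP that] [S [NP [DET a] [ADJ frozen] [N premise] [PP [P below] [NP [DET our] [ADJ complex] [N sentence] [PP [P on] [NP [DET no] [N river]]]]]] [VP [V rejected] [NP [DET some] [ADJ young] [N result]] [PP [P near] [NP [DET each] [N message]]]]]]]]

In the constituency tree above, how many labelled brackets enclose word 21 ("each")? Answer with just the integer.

8

Counting open brackets not yet closed at "each": [S [VP [SBAR [S [VP [PP [NP [DET = 8.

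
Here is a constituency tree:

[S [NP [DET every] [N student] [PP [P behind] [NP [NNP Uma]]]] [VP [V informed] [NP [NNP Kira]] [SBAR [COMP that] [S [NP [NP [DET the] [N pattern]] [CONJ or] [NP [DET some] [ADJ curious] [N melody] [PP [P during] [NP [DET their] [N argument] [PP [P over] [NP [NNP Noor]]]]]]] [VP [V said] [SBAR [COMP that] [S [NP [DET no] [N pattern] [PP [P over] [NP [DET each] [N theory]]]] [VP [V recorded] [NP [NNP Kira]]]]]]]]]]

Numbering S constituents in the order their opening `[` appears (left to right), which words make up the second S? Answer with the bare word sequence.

the pattern or some curious melody during their argument over Noor said that no pattern over each theory recorded Kira

In left-to-right order the S constituents are "every student behind Uma informed Kira that the pattern or some curious melody during their argument over Noor said that no pattern over each theory recorded Kira"; "the pattern or some curious melody during their argument over Noor said that no pattern over each theory recorded Kira"; "no pattern over each theory recorded Kira". Number 2 is "the pattern or some curious melody during their argument over Noor said that no pattern over each theory recorded Kira".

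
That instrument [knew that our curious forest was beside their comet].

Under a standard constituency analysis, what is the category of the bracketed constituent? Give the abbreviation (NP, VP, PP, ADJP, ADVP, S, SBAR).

The bracketed span "knew that our curious forest was beside their comet" is headed by "knew", making it a verb phrase (VP).

VP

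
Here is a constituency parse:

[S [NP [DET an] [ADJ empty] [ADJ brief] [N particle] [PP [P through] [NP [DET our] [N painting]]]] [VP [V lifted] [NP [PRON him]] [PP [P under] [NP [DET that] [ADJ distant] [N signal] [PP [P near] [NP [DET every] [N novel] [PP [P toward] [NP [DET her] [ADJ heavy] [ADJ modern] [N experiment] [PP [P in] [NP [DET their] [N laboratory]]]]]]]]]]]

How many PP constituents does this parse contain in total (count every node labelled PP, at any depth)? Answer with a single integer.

5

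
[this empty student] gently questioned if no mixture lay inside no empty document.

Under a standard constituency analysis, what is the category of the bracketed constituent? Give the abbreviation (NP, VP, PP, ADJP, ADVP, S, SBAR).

NP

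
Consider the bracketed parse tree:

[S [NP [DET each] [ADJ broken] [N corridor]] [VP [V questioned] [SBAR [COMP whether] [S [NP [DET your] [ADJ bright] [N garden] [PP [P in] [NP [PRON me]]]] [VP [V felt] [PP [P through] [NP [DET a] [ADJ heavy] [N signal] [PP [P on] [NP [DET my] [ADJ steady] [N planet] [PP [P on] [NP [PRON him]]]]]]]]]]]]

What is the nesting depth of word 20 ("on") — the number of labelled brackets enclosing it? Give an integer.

Counting open brackets not yet closed at "on": [S [VP [SBAR [S [VP [PP [NP [PP [NP [PP [P = 11.

11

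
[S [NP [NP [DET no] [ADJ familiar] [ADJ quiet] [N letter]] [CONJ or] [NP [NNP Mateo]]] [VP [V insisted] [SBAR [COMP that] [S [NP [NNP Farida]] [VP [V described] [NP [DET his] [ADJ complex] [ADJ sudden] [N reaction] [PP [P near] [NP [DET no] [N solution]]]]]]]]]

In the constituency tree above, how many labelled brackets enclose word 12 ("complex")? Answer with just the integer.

7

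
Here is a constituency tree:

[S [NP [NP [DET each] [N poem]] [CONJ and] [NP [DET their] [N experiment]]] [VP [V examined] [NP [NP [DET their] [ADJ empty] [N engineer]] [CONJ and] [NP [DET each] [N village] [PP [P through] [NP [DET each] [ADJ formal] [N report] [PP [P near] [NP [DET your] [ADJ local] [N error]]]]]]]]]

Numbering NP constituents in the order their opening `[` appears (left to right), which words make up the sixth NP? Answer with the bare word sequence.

In left-to-right order the NP constituents are "each poem and their experiment"; "each poem"; "their experiment"; "their empty engineer and each village through each formal report near your local error"; "their empty engineer"; "each village through each formal report near your local error"; "each formal report near your local error"; "your local error". Number 6 is "each village through each formal report near your local error".

each village through each formal report near your local error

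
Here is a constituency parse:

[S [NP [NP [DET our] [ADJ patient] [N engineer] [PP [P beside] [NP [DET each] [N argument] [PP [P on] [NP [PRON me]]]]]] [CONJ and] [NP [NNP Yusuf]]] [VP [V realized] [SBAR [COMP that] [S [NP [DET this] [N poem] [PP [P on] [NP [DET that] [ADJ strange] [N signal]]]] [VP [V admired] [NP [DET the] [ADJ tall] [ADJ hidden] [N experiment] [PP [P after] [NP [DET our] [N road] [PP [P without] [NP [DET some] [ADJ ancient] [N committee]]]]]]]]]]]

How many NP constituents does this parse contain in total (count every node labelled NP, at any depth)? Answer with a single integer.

Scanning left to right, an opening `[NP` appears at word positions 1, 1, 5, 8, 10, 13, 16, 20, 25, 28 — 10 in total.

10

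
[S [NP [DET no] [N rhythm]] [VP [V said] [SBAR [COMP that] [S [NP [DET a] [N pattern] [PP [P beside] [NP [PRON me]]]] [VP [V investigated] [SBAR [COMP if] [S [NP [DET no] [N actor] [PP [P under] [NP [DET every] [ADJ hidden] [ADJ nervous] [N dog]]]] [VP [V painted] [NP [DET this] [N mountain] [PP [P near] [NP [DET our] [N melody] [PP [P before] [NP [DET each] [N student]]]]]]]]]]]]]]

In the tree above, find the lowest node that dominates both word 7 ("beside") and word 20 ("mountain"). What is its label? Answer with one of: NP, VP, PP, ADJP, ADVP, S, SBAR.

S

The smallest bracket enclosing both words is [S a pattern beside me investigated if no actor under every hidden nervous dog painted this mountain near our melody before each student], so the label is S.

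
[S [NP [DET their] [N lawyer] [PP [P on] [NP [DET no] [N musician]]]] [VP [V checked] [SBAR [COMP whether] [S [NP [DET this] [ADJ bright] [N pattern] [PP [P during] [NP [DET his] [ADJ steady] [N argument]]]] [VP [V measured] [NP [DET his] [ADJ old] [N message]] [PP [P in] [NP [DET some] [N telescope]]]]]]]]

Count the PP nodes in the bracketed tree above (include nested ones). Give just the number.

3

Listing each PP by its span: [PP on no musician]; [PP during his steady argument]; [PP in some telescope] — that makes 3.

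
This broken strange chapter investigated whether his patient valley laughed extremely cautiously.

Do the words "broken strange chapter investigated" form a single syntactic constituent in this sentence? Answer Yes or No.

The sequence begins inside the noun phrase "this broken strange chapter" and ends inside the verb phrase "investigated whether his patient valley laughed extremely cautiously"; it crosses a phrase boundary, so no single node in the tree spans exactly those words.

No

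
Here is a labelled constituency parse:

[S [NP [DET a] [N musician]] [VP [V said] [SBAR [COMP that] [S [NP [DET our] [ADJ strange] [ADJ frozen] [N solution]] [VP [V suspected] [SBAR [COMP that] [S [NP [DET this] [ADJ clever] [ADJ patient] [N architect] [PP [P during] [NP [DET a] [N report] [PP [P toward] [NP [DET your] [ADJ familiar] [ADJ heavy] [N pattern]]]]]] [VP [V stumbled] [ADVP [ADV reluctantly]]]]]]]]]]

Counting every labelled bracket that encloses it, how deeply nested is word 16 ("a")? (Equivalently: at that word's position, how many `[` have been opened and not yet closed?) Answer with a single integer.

11

The word sits inside DET, which is inside NP, inside PP, inside NP, inside S, inside SBAR, inside VP, inside S, inside SBAR, inside VP, inside S — 11 brackets in all.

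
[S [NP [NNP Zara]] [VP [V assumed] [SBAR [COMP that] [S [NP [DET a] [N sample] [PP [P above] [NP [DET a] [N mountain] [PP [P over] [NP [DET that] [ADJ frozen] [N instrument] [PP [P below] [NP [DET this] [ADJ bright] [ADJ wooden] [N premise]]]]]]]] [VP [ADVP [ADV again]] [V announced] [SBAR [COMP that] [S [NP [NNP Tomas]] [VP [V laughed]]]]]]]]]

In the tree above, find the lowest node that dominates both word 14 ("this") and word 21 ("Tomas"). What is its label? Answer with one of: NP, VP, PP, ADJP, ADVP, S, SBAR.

S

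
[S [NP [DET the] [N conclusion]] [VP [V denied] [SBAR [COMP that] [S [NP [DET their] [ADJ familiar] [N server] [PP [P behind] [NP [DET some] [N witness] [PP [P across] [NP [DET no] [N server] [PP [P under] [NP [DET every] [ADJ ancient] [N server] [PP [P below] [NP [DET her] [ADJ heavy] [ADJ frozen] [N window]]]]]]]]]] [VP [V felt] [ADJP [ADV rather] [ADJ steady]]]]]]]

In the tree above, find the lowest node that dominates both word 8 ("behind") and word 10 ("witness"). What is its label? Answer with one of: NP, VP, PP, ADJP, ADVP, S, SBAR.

PP

Word 8 lies under S → VP → SBAR → S → NP → PP → P; word 10 lies under S → VP → SBAR → S → NP → PP → NP → N. The lowest shared node is the PP.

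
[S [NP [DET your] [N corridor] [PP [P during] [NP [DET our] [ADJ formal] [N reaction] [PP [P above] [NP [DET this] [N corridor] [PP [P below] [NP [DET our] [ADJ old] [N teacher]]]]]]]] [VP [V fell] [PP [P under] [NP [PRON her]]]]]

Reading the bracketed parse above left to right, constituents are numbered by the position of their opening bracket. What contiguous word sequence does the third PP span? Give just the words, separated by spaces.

In left-to-right order the PP constituents are "during our formal reaction above this corridor below our old teacher"; "above this corridor below our old teacher"; "below our old teacher"; "under her". Number 3 is "below our old teacher".

below our old teacher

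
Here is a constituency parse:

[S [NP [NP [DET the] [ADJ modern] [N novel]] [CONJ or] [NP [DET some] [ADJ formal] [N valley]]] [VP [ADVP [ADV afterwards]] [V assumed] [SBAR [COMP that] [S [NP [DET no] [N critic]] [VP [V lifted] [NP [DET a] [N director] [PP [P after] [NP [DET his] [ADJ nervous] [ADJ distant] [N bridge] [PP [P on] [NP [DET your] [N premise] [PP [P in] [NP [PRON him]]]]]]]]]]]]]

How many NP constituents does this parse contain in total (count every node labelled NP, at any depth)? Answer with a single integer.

The NP constituents are: [NP the modern novel or some formal valley]; [NP the modern novel]; [NP some formal valley]; [NP no critic]; [NP a director after his nervous distant bridge on your premise in him]; [NP his nervous distant bridge on your premise in him] …. Total: 8.

8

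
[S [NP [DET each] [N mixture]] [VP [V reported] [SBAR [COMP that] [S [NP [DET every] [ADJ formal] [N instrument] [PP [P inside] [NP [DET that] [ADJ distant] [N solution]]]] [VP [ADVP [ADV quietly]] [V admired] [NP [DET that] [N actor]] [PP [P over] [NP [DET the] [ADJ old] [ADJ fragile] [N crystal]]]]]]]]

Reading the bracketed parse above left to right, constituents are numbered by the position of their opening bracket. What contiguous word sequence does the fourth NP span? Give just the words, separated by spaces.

that actor

The NP opening brackets appear, in order, over: "each mixture"; "every formal instrument inside that distant solution"; "that distant solution"; "that actor"; "the old fragile crystal". The fourth one spans "that actor".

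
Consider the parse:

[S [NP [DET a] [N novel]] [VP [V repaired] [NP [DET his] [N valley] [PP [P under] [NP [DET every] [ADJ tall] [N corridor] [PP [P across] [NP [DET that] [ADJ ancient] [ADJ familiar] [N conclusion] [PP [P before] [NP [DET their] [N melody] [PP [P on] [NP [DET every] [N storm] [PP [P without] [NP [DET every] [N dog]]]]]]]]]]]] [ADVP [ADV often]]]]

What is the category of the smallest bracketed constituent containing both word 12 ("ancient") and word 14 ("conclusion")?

NP

The smallest bracket enclosing both words is [NP that ancient familiar conclusion before their melody on every storm without every dog], so the label is NP.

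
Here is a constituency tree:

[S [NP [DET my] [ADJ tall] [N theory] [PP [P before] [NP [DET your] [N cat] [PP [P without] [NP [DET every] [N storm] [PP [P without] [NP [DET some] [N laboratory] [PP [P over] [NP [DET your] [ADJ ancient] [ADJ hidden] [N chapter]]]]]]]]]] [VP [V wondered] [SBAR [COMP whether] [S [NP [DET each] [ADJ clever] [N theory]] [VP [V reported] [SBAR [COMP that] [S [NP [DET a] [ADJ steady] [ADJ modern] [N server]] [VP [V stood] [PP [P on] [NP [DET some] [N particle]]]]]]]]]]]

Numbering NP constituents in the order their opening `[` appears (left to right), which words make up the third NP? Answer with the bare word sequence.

every storm without some laboratory over your ancient hidden chapter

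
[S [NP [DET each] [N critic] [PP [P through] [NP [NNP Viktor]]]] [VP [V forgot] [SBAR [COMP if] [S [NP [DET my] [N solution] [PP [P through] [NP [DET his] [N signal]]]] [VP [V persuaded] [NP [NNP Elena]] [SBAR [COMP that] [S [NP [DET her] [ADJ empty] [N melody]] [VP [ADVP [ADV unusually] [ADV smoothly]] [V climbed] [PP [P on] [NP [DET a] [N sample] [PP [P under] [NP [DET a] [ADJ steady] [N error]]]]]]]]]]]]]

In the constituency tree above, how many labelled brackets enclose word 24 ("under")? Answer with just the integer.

The word sits inside P, which is inside PP, inside NP, inside PP, inside VP, inside S, inside SBAR, inside VP, inside S, inside SBAR, inside VP, inside S — 12 brackets in all.

12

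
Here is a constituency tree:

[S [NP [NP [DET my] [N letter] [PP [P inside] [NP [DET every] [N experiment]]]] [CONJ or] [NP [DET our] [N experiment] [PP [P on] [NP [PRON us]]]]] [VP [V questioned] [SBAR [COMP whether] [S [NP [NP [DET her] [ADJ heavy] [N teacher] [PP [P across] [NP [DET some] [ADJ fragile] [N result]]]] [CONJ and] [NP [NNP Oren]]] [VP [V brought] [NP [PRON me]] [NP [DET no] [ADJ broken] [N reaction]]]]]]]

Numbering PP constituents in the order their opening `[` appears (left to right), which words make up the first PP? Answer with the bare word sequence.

The PP opening brackets appear, in order, over: "inside every experiment"; "on us"; "across some fragile result". The first one spans "inside every experiment".

inside every experiment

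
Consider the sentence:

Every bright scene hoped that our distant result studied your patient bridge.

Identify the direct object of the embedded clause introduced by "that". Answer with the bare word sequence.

your patient bridge

Within the embedded clause introduced by "that", the direct object of "studied" is "your patient bridge".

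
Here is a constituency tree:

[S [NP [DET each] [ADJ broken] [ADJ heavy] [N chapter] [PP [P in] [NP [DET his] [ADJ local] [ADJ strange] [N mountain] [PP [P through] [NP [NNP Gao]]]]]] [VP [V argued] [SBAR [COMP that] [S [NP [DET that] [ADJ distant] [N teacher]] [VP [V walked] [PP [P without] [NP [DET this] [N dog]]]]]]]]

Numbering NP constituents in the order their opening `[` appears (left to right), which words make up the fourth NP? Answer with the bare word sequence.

that distant teacher

In left-to-right order the NP constituents are "each broken heavy chapter in his local strange mountain through Gao"; "his local strange mountain through Gao"; "Gao"; "that distant teacher"; "this dog". Number 4 is "that distant teacher".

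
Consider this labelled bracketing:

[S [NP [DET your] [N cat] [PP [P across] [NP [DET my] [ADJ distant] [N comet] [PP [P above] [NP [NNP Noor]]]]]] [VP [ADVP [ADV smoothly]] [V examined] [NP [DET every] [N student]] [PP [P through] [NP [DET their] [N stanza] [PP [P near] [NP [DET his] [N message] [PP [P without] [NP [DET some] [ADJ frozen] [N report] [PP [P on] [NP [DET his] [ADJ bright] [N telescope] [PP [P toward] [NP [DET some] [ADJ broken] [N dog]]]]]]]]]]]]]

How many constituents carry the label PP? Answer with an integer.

7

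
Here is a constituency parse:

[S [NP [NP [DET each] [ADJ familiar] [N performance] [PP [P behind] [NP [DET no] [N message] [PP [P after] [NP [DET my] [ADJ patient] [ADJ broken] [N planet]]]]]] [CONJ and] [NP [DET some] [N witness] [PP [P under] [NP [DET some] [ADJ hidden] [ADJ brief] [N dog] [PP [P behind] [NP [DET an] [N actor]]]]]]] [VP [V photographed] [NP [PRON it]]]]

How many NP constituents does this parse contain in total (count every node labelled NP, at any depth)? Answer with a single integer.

Listing each NP by its span: [NP each familiar performance behind no message after my patient broken planet and some witness under some hidden brief dog behind an actor]; [NP each familiar performance behind no message after my patient broken planet]; [NP no message after my patient broken planet]; [NP my patient broken planet]; [NP some witness under some hidden brief dog behind an actor]; [NP some hidden brief dog behind an actor] … — that makes 8.

8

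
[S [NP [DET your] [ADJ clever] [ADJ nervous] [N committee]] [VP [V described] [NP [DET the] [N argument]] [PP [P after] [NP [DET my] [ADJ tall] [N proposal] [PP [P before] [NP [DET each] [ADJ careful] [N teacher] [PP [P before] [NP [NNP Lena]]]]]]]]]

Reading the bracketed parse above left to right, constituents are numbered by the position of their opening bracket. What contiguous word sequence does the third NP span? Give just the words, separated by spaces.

Opening `[NP` markers occur at word positions 1, 6, 9, 13, 17; the third of these opens the constituent [NP my tall proposal before each careful teacher before Lena].

my tall proposal before each careful teacher before Lena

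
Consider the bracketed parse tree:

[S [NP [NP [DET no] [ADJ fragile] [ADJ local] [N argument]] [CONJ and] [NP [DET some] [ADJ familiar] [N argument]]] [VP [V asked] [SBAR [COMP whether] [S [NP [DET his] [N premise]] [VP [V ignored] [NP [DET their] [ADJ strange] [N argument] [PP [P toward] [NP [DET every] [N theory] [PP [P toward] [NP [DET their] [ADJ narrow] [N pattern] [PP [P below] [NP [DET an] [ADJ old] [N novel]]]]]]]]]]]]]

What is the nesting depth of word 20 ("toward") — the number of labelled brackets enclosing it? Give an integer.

10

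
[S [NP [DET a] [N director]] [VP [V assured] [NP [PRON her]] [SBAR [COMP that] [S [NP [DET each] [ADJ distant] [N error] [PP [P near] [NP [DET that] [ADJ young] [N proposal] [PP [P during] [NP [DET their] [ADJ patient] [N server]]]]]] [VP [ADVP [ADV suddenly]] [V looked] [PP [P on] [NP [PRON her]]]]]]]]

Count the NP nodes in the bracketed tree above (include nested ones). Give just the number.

The NP constituents are: [NP a director]; [NP her]; [NP each distant error near that young proposal during their patient server]; [NP that young proposal during their patient server]; [NP their patient server]; [NP her]. Total: 6.

6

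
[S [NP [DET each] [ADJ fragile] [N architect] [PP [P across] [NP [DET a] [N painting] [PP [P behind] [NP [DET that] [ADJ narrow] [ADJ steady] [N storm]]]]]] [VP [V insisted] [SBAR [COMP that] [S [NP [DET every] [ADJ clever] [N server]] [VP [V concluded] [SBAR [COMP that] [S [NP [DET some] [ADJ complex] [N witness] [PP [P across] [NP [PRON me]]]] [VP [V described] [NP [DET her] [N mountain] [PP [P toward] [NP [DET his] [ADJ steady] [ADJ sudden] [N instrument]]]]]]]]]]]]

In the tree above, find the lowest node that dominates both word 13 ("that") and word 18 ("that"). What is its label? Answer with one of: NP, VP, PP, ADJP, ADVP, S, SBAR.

SBAR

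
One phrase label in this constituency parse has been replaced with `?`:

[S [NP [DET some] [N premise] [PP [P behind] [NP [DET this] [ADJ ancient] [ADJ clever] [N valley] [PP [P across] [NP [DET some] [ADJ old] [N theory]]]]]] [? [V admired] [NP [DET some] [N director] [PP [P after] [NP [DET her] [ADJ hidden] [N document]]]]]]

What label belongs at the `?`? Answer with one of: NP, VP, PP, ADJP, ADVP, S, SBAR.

VP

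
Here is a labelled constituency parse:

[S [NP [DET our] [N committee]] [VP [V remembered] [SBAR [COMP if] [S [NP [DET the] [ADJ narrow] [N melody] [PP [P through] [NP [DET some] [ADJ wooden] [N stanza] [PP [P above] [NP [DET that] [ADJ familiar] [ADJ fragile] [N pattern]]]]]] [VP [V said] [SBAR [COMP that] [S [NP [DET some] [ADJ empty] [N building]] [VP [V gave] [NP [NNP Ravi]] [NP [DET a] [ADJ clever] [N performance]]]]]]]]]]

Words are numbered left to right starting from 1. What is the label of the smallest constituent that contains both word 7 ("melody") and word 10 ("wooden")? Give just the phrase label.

NP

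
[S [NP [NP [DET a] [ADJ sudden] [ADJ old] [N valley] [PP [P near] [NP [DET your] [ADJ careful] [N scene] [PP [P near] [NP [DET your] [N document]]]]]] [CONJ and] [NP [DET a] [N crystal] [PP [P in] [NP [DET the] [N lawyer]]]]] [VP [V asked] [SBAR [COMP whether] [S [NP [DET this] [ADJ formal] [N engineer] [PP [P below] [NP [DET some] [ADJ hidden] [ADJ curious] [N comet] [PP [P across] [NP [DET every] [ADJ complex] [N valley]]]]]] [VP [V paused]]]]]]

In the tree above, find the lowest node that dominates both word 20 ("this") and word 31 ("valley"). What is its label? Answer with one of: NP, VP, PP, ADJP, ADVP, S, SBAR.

The smallest bracket enclosing both words is [NP this formal engineer below some hidden curious comet across every complex valley], so the label is NP.

NP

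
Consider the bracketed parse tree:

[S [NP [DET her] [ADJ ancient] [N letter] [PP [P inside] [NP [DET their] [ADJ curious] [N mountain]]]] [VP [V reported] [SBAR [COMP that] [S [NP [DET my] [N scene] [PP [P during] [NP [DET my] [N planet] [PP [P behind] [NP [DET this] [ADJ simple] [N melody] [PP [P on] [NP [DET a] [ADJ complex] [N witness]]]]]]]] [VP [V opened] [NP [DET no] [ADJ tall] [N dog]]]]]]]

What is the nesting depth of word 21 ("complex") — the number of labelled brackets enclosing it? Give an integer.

12

Path from the root down to the word: S → VP → SBAR → S → NP → PP → NP → PP → NP → PP → NP → ADJ. That is 12 enclosing brackets.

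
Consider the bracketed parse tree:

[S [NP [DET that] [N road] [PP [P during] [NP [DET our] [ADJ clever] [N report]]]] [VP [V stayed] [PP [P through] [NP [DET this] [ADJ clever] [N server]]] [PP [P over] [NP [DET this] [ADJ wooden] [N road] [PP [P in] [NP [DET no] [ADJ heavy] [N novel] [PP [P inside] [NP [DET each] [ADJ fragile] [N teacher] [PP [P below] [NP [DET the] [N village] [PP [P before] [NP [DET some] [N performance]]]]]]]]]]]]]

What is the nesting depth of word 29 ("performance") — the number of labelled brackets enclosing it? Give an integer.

13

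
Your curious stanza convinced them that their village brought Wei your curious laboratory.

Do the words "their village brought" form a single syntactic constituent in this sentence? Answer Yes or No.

No

"their" belongs to the noun phrase "their village" while "brought" belongs to the verb phrase "brought Wei your curious laboratory"; a span that runs across that boundary is not a single phrase.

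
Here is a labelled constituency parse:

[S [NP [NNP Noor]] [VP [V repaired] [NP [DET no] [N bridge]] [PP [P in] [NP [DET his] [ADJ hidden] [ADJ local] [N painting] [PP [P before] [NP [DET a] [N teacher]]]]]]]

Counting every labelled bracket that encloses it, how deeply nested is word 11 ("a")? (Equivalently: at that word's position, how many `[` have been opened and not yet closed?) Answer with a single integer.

Path from the root down to the word: S → VP → PP → NP → PP → NP → DET. That is 7 enclosing brackets.

7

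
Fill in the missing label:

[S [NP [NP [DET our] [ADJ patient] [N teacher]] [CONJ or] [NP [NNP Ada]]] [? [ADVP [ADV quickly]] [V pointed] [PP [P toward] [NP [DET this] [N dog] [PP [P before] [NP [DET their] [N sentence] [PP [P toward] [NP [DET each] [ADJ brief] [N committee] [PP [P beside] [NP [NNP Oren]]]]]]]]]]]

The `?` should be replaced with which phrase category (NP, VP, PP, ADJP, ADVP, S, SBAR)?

A constituent whose immediate children are ADVP, V 'pointed', PP is a verb phrase: VP.

VP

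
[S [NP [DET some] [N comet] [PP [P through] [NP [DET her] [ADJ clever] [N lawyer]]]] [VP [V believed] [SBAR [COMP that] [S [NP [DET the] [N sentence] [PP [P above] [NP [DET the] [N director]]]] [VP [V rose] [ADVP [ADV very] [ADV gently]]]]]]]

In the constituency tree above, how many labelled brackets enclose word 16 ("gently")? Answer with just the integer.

Counting open brackets not yet closed at "gently": [S [VP [SBAR [S [VP [ADVP [ADV = 7.

7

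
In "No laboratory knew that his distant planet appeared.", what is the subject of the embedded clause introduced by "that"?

his distant planet

The subject of the embedded clause introduced by "that" is the NP immediately before the verb "appeared": "his distant planet".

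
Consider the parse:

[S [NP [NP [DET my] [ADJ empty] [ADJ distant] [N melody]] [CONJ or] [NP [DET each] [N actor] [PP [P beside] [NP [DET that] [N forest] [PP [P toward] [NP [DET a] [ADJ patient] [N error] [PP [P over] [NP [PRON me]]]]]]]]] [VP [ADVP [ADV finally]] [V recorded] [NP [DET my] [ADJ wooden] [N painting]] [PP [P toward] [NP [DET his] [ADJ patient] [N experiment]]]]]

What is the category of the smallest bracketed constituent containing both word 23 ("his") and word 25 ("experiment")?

NP

Word 23 lies under S → VP → PP → NP → DET; word 25 lies under S → VP → PP → NP → N. The lowest shared node is the NP.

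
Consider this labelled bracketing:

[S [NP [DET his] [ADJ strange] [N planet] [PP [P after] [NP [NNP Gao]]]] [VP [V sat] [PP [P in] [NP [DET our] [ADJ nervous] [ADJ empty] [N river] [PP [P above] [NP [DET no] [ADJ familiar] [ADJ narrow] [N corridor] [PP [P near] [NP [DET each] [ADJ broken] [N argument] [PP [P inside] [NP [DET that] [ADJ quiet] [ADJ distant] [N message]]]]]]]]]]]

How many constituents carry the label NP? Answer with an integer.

6

Scanning left to right, an opening `[NP` appears at word positions 1, 5, 8, 13, 18, 22 — 6 in total.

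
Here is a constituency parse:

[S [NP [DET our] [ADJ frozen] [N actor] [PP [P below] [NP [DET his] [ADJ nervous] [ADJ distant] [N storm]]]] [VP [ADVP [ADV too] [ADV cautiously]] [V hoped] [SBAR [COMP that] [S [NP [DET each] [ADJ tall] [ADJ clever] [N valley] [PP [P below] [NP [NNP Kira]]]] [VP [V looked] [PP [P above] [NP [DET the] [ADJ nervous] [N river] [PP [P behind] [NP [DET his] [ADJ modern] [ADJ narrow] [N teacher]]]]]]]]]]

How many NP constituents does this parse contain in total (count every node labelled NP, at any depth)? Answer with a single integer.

6

Listing each NP by its span: [NP our frozen actor below his nervous distant storm]; [NP his nervous distant storm]; [NP each tall clever valley below Kira]; [NP Kira]; [NP the nervous river behind his modern narrow teacher]; [NP his modern narrow teacher] — that makes 6.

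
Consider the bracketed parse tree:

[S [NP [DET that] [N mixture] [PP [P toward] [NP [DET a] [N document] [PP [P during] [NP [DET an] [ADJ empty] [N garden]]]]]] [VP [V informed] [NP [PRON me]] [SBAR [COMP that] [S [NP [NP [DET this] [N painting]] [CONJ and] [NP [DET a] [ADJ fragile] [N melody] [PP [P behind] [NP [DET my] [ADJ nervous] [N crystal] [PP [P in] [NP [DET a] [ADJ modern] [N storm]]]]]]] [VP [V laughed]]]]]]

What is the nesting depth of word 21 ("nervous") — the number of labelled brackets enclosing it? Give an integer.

Path from the root down to the word: S → VP → SBAR → S → NP → NP → PP → NP → ADJ. That is 9 enclosing brackets.

9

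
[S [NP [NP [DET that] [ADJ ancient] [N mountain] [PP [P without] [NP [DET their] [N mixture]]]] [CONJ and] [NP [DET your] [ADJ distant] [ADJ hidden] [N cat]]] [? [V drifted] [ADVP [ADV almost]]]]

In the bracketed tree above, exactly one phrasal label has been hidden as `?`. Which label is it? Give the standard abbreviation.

Looking at what the `?` directly dominates — V 'drifted', ADVP — this is a verb phrase (VP).

VP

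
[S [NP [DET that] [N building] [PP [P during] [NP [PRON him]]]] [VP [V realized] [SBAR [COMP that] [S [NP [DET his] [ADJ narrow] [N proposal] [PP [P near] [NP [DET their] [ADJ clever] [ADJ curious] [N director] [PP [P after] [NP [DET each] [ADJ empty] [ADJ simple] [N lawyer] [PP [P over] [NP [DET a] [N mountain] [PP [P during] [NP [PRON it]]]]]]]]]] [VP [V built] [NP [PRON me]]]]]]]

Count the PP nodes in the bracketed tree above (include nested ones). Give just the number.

Listing each PP by its span: [PP during him]; [PP near their clever curious director after each empty simple lawyer over a mountain during it]; [PP after each empty simple lawyer over a mountain during it]; [PP over a mountain during it]; [PP during it] — that makes 5.

5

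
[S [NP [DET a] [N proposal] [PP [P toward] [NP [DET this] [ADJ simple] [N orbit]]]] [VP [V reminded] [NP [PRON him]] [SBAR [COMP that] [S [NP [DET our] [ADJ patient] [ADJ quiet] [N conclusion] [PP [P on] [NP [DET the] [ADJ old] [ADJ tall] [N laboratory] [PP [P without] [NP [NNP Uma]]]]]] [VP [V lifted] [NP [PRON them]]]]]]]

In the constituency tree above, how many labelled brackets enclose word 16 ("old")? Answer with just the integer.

8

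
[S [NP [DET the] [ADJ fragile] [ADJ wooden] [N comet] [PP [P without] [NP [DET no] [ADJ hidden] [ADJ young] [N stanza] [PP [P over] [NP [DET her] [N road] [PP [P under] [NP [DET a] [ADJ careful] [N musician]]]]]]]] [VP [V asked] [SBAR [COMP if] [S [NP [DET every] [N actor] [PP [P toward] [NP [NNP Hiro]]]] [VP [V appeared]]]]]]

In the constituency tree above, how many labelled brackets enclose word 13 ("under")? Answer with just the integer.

8

The word sits inside P, which is inside PP, inside NP, inside PP, inside NP, inside PP, inside NP, inside S — 8 brackets in all.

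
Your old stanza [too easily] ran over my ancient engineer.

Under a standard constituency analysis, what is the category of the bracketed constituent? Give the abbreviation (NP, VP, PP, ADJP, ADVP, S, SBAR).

The span is built around the adverb "easily" — an adverb phrase (ADVP).

ADVP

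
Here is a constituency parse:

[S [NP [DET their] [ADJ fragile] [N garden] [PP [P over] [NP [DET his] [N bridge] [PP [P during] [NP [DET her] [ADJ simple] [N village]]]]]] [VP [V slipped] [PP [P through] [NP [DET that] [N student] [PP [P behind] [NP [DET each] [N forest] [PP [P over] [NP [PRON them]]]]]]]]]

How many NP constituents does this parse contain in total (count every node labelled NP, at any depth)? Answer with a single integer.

6

The NP constituents are: [NP their fragile garden over his bridge during her simple village]; [NP his bridge during her simple village]; [NP her simple village]; [NP that student behind each forest over them]; [NP each forest over them]; [NP them]. Total: 6.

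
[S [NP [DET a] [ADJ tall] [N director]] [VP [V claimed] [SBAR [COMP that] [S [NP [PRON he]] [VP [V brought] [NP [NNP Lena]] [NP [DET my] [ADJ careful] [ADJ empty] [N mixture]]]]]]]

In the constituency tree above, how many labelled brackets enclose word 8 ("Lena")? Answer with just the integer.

7

Path from the root down to the word: S → VP → SBAR → S → VP → NP → NNP. That is 7 enclosing brackets.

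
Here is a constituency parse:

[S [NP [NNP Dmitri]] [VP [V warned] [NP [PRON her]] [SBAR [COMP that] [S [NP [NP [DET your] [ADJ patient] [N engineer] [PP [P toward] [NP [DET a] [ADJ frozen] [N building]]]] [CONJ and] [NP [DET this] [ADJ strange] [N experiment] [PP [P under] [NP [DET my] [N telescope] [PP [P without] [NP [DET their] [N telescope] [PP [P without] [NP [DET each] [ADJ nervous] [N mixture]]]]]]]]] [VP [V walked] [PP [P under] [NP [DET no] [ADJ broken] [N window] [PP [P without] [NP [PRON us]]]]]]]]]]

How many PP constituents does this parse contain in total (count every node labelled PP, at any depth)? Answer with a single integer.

6

Listing each PP by its span: [PP toward a frozen building]; [PP under my telescope without their telescope without each nervous mixture]; [PP without their telescope without each nervous mixture]; [PP without each nervous mixture]; [PP under no broken window without us]; [PP without us] — that makes 6.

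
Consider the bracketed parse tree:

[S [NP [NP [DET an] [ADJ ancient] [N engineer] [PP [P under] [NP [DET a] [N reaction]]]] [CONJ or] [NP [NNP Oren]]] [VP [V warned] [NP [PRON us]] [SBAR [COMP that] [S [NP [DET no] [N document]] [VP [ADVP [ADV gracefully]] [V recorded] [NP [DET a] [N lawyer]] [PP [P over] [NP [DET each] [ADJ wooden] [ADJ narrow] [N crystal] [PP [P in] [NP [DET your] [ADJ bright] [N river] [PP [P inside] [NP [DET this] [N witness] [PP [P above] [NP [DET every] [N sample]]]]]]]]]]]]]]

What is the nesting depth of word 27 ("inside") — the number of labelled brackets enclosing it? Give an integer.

11

Counting open brackets not yet closed at "inside": [S [VP [SBAR [S [VP [PP [NP [PP [NP [PP [P = 11.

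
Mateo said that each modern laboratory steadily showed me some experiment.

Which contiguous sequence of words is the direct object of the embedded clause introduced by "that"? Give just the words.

some experiment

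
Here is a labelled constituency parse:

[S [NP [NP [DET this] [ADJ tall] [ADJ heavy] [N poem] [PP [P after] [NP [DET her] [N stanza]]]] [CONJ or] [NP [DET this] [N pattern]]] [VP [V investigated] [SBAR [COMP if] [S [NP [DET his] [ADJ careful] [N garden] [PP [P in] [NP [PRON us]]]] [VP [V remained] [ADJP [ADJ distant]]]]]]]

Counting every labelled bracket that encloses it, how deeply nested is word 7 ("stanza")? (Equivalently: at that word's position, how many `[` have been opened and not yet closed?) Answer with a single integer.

The word sits inside N, which is inside NP, inside PP, inside NP, inside NP, inside S — 6 brackets in all.

6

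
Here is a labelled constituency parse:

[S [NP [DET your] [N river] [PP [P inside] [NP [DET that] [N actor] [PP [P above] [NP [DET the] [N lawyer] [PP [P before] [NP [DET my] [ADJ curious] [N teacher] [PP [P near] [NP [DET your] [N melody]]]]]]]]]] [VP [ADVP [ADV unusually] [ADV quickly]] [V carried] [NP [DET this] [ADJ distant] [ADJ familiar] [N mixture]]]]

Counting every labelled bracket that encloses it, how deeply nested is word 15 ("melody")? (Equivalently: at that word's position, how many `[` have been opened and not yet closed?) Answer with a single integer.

11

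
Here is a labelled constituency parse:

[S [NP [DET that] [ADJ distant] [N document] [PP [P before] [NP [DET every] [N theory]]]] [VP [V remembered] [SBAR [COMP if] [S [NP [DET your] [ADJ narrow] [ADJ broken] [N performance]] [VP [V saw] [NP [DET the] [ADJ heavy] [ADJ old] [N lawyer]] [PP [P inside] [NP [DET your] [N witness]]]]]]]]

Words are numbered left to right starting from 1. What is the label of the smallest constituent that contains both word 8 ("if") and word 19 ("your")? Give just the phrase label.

SBAR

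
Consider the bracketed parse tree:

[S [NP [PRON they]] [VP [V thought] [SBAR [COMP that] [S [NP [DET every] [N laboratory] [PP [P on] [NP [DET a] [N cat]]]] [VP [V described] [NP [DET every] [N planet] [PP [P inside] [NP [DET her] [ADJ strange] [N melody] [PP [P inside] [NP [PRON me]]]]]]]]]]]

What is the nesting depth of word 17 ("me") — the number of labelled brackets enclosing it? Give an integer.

Counting open brackets not yet closed at "me": [S [VP [SBAR [S [VP [NP [PP [NP [PP [NP [PRON = 11.

11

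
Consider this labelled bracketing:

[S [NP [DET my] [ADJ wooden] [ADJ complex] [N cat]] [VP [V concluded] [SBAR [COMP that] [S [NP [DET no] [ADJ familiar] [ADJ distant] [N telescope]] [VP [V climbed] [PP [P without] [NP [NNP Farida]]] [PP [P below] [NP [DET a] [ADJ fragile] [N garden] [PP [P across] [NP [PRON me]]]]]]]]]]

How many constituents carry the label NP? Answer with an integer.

5

The NP constituents are: [NP my wooden complex cat]; [NP no familiar distant telescope]; [NP Farida]; [NP a fragile garden across me]; [NP me]. Total: 5.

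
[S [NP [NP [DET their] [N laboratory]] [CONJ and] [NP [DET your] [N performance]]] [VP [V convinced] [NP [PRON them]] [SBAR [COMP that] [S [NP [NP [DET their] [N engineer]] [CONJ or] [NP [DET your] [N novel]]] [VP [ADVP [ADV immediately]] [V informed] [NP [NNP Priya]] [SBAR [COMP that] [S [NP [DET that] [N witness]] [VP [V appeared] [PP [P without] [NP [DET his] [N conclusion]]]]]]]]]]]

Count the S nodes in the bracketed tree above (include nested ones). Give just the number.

3

The S constituents are: [S their laboratory and your performance convinced them that their engineer or your novel immediately informed Priya that that witness appeared without his conclusion]; [S their engineer or your novel immediately informed Priya that that witness appeared without his conclusion]; [S that witness appeared without his conclusion]. Total: 3.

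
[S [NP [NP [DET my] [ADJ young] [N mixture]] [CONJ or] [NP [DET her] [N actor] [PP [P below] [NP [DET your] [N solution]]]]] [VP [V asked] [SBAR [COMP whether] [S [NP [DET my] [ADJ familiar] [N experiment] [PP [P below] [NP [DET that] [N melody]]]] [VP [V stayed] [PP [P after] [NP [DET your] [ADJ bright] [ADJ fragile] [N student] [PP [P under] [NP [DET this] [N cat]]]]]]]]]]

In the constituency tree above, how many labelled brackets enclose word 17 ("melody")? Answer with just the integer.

8

The word sits inside N, which is inside NP, inside PP, inside NP, inside S, inside SBAR, inside VP, inside S — 8 brackets in all.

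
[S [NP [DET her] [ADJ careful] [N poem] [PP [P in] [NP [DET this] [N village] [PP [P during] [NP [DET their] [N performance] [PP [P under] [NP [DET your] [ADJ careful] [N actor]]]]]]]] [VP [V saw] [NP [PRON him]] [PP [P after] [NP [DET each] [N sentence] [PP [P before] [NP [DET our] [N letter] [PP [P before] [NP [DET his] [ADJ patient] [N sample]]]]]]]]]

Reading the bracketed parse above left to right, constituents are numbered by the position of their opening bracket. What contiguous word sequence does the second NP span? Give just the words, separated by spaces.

this village during their performance under your careful actor

The NP opening brackets appear, in order, over: "her careful poem in this village during their performance under your careful actor"; "this village during their performance under your careful actor"; "their performance under your careful actor"; "your careful actor"; "him"; "each sentence before our letter before his patient sample"; "our letter before his patient sample"; "his patient sample". The second one spans "this village during their performance under your careful actor".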